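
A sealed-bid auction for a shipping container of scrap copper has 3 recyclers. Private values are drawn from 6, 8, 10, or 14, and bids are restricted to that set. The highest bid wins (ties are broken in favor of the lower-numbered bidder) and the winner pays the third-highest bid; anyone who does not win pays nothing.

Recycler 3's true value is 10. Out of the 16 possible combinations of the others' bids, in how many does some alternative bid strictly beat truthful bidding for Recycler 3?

4

Others bid (6, 10): truth gives 0; bid 14 gives 4 > 0. Violating.
Others bid (8, 10): truth gives 0; bid 14 gives 2 > 0. Violating.
Others bid (10, 6): truth gives 0; bid 14 gives 4 > 0. Violating.
Others bid (10, 8): truth gives 0; bid 14 gives 2 > 0. Violating.
Others bid (6, 6): truth gives 4; no alternative beats it.
Others bid (6, 8): truth gives 4; no alternative beats it.
(Checking all 16 profiles: 4 have a profitable deviation, 12 do not.)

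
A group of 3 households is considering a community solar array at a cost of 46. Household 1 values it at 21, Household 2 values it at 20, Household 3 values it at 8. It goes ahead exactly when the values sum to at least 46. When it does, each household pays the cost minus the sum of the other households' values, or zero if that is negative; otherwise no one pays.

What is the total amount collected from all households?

Total value 49 ≥ cost 46, so it is built.
Household 1: others sum to 28; max(0, 46 - 28) = 18.
Household 2: others sum to 29; max(0, 46 - 29) = 17.
Household 3: others sum to 41; max(0, 46 - 41) = 5.
Total collected = 18 + 17 + 5 = 40.

40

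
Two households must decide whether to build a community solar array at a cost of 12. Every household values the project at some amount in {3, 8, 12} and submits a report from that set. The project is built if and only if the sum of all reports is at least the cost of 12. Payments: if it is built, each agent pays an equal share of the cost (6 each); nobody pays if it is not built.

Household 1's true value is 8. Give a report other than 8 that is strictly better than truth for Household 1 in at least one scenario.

Suppose Household 2 reports 3.
Report 8: project not built, utility 0.
Report 12: project built, pays 6, utility 8 - 6 = 2.
So reporting 12 beats truth here (2 > 0).

12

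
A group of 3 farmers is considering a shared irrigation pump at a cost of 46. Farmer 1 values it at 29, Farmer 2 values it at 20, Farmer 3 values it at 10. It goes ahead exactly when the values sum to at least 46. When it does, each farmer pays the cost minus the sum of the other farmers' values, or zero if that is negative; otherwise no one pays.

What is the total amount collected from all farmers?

Total value 59 ≥ cost 46, so it is built.
Farmer 1: others sum to 30; max(0, 46 - 30) = 16.
Farmer 2: others sum to 39; max(0, 46 - 39) = 7.
Farmer 3: others sum to 49; max(0, 46 - 49) = 0.
Total collected = 16 + 7 + 0 = 23.

23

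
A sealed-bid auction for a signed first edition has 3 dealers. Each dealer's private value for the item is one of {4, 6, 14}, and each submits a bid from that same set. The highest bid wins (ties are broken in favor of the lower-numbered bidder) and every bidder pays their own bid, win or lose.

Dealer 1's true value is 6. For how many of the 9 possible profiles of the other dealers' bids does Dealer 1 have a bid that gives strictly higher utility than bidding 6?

Others bid (4, 4): truth gives 0; bid 4 gives 2 > 0. Violating.
Others bid (4, 14): truth gives -6; bid 4 gives -4 > -6. Violating.
Others bid (6, 14): truth gives -6; bid 4 gives -4 > -6. Violating.
Others bid (14, 4): truth gives -6; bid 4 gives -4 > -6. Violating.
Others bid (4, 6): truth gives 0; no alternative beats it.
Others bid (6, 4): truth gives 0; no alternative beats it.
(Checking all 9 profiles: 6 have a profitable deviation, 3 do not.)

6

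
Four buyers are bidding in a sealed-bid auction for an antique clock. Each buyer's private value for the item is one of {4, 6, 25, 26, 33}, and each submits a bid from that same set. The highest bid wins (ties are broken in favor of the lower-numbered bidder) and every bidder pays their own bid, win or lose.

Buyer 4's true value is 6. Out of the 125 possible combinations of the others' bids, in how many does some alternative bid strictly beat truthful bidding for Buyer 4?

124

Others bid (4, 4, 6): truth gives -6; bid 4 gives -4 > -6. Violating.
Others bid (4, 4, 25): truth gives -6; bid 4 gives -4 > -6. Violating.
Others bid (4, 4, 26): truth gives -6; bid 4 gives -4 > -6. Violating.
Others bid (4, 4, 33): truth gives -6; bid 4 gives -4 > -6. Violating.
Others bid (4, 4, 4): truth gives 0; no alternative beats it.
(Checking all 125 profiles: 124 have a profitable deviation, 1 does not.)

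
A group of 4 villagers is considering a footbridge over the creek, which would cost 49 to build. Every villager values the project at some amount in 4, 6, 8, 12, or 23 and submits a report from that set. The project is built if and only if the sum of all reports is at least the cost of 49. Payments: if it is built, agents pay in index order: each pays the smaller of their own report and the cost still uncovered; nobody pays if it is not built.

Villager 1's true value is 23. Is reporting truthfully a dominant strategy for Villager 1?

No

Consider the case where Villager 2 reports 4, Villager 3 reports 12 and Villager 4 reports 23.
Truthful report 23: project built, pays 23, utility 23 - 23 = 0.
Report 12 instead: project built, pays 12, utility 23 - 12 = 11.
Since 11 > 0, reporting 12 is strictly better here, so truthful reporting is not dominant.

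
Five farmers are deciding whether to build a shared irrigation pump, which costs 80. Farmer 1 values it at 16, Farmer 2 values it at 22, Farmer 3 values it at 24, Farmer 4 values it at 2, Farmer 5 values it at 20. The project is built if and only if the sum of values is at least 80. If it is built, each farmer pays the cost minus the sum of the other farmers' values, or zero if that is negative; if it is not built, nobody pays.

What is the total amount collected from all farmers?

66

Total value 84 ≥ cost 80, so it is built.
Farmer 1: others sum to 68; max(0, 80 - 68) = 12.
Farmer 2: others sum to 62; max(0, 80 - 62) = 18.
Farmer 3: others sum to 60; max(0, 80 - 60) = 20.
Farmer 4: others sum to 82; max(0, 80 - 82) = 0.
Farmer 5: others sum to 64; max(0, 80 - 64) = 16.
Total collected = 12 + 18 + 20 + 0 + 16 = 66.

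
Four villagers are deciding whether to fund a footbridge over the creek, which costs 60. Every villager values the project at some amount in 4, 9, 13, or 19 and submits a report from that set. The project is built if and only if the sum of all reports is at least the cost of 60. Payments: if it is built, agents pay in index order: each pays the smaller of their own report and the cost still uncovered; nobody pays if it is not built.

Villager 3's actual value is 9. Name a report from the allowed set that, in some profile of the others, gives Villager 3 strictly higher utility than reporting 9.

Suppose Villager 1 reports 19, Villager 2 reports 19 and Villager 4 reports 19.
Report 9: project built, pays 9, utility 9 - 9 = 0.
Report 4: project built, pays 4, utility 9 - 4 = 5.
So reporting 4 beats truth here (5 > 0).

4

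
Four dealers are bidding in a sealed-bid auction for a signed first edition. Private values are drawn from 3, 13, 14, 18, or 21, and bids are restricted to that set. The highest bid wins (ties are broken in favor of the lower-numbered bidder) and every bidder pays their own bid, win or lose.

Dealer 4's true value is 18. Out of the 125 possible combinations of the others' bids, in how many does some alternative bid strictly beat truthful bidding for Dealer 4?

Others bid (3, 3, 3): truth gives 0; bid 13 gives 5 > 0. Violating.
Others bid (3, 3, 13): truth gives 0; bid 14 gives 4 > 0. Violating.
Others bid (3, 3, 18): truth gives -18; bid 3 gives -3 > -18. Violating.
Others bid (3, 3, 21): truth gives -18; bid 3 gives -3 > -18. Violating.
Others bid (3, 3, 14): truth gives 0; no alternative beats it.
Others bid (3, 13, 14): truth gives 0; no alternative beats it.
(Checking all 125 profiles: 106 have a profitable deviation, 19 do not.)

106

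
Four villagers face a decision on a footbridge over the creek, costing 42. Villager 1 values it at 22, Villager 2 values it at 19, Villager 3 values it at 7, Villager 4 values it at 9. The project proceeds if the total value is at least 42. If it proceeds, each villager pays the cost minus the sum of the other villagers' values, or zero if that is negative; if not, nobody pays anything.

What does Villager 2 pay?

4

Total value 57 ≥ cost 42, so the project is built.
The other villagers' values sum to 38.
Cost minus that sum is 42 - 38 = 4.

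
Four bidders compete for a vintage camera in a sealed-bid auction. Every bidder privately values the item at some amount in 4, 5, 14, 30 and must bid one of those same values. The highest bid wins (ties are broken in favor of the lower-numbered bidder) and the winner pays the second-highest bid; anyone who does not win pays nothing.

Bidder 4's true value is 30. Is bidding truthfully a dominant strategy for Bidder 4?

Check each profile of the others' bids and compare truth against every alternative bid.
Others bid (4, 4, 14): truth gives 16, best alternative gives 0.
Others bid (4, 5, 14): truth gives 16, best alternative gives 0.
Others bid (4, 14, 4): truth gives 16, best alternative gives 0.
Others bid (4, 14, 5): truth gives 16, best alternative gives 0.
Others bid (4, 14, 14): truth gives 16, best alternative gives 0.
Others bid (5, 4, 14): truth gives 16, best alternative gives 0.
(Remaining 58 profiles checked similarly; truth is weakly best in each.)
In every case the truthful bid is at least as good as any alternative, so it is a dominant strategy.

Yes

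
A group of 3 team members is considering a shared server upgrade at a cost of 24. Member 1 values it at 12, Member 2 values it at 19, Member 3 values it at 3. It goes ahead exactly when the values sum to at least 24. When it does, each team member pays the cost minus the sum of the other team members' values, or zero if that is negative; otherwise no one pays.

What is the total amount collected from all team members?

11

Total value 34 ≥ cost 24, so it is built.
Member 1: others sum to 22; max(0, 24 - 22) = 2.
Member 2: others sum to 15; max(0, 24 - 15) = 9.
Member 3: others sum to 31; max(0, 24 - 31) = 0.
Total collected = 2 + 9 + 0 = 11.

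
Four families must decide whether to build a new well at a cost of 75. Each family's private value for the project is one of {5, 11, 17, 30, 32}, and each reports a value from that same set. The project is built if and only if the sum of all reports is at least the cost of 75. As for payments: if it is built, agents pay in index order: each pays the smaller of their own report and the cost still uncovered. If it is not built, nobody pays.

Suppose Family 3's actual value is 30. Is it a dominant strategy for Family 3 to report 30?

No

Consider the case where Family 1 reports 5, Family 2 reports 30 and Family 4 reports 30.
Truthful report 30: project built, pays 30, utility 30 - 30 = 0.
Report 11 instead: project built, pays 11, utility 30 - 11 = 19.
Since 19 > 0, reporting 11 is strictly better here, so truthful reporting is not dominant.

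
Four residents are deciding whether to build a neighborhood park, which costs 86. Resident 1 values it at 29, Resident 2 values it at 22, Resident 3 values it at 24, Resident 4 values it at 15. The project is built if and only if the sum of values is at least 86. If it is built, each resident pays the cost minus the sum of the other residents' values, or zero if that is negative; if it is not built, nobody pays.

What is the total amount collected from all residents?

Total value 90 ≥ cost 86, so it is built.
Resident 1: others sum to 61; max(0, 86 - 61) = 25.
Resident 2: others sum to 68; max(0, 86 - 68) = 18.
Resident 3: others sum to 66; max(0, 86 - 66) = 20.
Resident 4: others sum to 75; max(0, 86 - 75) = 11.
Total collected = 25 + 18 + 20 + 11 = 74.

74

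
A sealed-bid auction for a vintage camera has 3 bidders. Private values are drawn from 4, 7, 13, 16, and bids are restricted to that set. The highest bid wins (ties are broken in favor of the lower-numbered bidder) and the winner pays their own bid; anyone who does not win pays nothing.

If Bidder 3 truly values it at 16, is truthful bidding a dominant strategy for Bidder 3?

No

Consider the case where Bidder 1 bids 4 and Bidder 2 bids 4.
Truthful bid 16: wins, pays 16, utility 16 - 16 = 0.
Bid 7 instead: wins, pays 7, utility 16 - 7 = 9.
Since 9 > 0, bidding 7 is strictly better here, so truthful bidding is not dominant.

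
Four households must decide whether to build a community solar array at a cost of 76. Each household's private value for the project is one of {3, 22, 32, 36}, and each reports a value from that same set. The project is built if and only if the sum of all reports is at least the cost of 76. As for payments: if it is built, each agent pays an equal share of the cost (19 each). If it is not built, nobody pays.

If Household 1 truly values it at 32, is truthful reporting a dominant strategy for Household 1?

Consider the case where Household 2 reports 3, Household 3 reports 3 and Household 4 reports 36.
Truthful report 32: project not built, utility 0.
Report 36 instead: project built, pays 19, utility 32 - 19 = 13.
Since 13 > 0, reporting 36 is strictly better here, so truthful reporting is not dominant.

No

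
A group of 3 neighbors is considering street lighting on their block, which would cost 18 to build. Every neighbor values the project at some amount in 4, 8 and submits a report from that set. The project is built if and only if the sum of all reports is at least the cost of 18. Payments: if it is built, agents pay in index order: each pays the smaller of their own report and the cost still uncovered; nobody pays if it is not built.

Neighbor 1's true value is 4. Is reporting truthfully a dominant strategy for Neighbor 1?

Check each profile of the others' reports and compare truth against every alternative report.
Others report (4, 8): truth gives 0, best alternative gives -4.
Others report (8, 4): truth gives 0, best alternative gives -4.
Others report (8, 8): truth gives 0, best alternative gives -4.
Others report (4, 4): truth gives 0, best alternative gives 0.
In every case the truthful report is at least as good as any alternative, so it is a dominant strategy.

Yes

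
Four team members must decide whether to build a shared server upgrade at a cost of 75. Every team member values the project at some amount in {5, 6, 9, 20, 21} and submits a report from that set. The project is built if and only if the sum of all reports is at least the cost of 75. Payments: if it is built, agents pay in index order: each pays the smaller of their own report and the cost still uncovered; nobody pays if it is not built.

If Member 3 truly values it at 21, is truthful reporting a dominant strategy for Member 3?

No

Consider the case where Member 1 reports 20, Member 2 reports 20 and Member 4 reports 20.
Truthful report 21: project built, pays 21, utility 21 - 21 = 0.
Report 20 instead: project built, pays 20, utility 21 - 20 = 1.
Since 1 > 0, reporting 20 is strictly better here, so truthful reporting is not dominant.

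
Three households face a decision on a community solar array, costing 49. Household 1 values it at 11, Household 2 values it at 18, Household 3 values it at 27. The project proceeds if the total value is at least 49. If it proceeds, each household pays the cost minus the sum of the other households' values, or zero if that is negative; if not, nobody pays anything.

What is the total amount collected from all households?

Total value 56 ≥ cost 49, so it is built.
Household 1: others sum to 45; max(0, 49 - 45) = 4.
Household 2: others sum to 38; max(0, 49 - 38) = 11.
Household 3: others sum to 29; max(0, 49 - 29) = 20.
Total collected = 4 + 11 + 20 = 35.

35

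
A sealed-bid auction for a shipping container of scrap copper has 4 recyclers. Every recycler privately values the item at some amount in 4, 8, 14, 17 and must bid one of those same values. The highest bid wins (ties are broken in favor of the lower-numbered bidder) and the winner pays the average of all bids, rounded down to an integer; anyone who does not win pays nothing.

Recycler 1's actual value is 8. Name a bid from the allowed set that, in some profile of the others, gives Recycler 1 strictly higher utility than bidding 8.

4

Suppose Recycler 2 bids 4, Recycler 3 bids 4 and Recycler 4 bids 4.
Bid 8: wins, pays 5, utility 8 - 5 = 3.
Bid 4: wins, pays 4, utility 8 - 4 = 4.
So bidding 4 beats truth here (4 > 3).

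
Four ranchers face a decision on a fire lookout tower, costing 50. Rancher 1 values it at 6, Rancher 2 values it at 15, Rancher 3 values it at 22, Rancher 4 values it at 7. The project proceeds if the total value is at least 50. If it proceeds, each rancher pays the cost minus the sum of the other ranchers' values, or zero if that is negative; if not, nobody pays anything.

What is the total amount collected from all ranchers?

50

Total value 50 ≥ cost 50, so it is built.
Rancher 1: others sum to 44; max(0, 50 - 44) = 6.
Rancher 2: others sum to 35; max(0, 50 - 35) = 15.
Rancher 3: others sum to 28; max(0, 50 - 28) = 22.
Rancher 4: others sum to 43; max(0, 50 - 43) = 7.
Total collected = 6 + 15 + 22 + 7 = 50.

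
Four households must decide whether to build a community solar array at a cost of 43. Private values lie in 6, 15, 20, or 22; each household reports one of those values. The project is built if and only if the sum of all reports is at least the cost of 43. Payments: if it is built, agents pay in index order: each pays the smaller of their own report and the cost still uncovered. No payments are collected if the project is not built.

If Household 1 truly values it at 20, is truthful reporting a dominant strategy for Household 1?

Consider the case where Household 2 reports 6, Household 3 reports 6 and Household 4 reports 20.
Truthful report 20: project built, pays 20, utility 20 - 20 = 0.
Report 15 instead: project built, pays 15, utility 20 - 15 = 5.
Since 5 > 0, reporting 15 is strictly better here, so truthful reporting is not dominant.

No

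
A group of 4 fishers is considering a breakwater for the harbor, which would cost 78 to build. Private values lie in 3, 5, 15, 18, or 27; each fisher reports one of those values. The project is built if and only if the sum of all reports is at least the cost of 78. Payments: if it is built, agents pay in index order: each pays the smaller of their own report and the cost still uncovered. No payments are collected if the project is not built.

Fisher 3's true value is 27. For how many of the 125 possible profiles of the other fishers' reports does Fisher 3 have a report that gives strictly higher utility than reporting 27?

16

Others report (15, 18, 27): truth gives 0; report 18 gives 9 > 0. Violating.
Others report (15, 27, 18): truth gives 0; report 18 gives 9 > 0. Violating.
Others report (15, 27, 27): truth gives 0; report 15 gives 12 > 0. Violating.
Others report (18, 15, 27): truth gives 0; report 18 gives 9 > 0. Violating.
Others report (3, 3, 3): truth gives 0; no alternative beats it.
Others report (3, 3, 5): truth gives 0; no alternative beats it.
(Checking all 125 profiles: 16 have a profitable deviation, 109 do not.)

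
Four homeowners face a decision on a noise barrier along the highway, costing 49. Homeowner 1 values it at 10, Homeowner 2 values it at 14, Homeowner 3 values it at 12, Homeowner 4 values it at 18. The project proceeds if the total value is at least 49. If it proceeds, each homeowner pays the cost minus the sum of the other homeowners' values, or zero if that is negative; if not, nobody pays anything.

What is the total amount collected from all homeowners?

34

Total value 54 ≥ cost 49, so it is built.
Homeowner 1: others sum to 44; max(0, 49 - 44) = 5.
Homeowner 2: others sum to 40; max(0, 49 - 40) = 9.
Homeowner 3: others sum to 42; max(0, 49 - 42) = 7.
Homeowner 4: others sum to 36; max(0, 49 - 36) = 13.
Total collected = 5 + 9 + 7 + 13 = 34.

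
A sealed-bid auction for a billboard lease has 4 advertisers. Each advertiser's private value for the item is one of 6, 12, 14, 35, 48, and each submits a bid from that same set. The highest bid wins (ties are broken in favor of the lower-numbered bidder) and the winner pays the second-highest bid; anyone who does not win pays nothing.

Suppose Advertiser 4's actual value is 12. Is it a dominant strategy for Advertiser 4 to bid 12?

Yes

Check each profile of the others' bids and compare truth against every alternative bid.
Others bid (6, 6, 6): truth gives 6, best alternative gives 6.
Others bid (6, 6, 12): truth gives 0, best alternative gives 0.
Others bid (6, 6, 14): truth gives 0, best alternative gives 0.
Others bid (6, 6, 35): truth gives 0, best alternative gives 0.
Others bid (6, 6, 48): truth gives 0, best alternative gives 0.
Others bid (6, 12, 6): truth gives 0, best alternative gives 0.
(Remaining 119 profiles checked similarly; truth is weakly best in each.)
In every case the truthful bid is at least as good as any alternative, so it is a dominant strategy.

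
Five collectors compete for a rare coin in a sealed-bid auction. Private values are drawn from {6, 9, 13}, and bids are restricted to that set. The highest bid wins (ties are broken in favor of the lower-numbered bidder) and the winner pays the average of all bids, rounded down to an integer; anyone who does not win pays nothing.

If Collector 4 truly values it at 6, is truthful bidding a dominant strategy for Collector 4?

Yes

Check each profile of the others' bids and compare truth against every alternative bid.
Others bid (6, 6, 6, 9): truth gives 0, best alternative gives -1.
Others bid (6, 6, 6, 6): truth gives 0, best alternative gives 0.
Others bid (6, 6, 6, 13): truth gives 0, best alternative gives 0.
Others bid (6, 6, 9, 6): truth gives 0, best alternative gives 0.
Others bid (6, 6, 9, 9): truth gives 0, best alternative gives 0.
Others bid (6, 6, 9, 13): truth gives 0, best alternative gives 0.
(Remaining 75 profiles checked similarly; truth is weakly best in each.)
In every case the truthful bid is at least as good as any alternative, so it is a dominant strategy.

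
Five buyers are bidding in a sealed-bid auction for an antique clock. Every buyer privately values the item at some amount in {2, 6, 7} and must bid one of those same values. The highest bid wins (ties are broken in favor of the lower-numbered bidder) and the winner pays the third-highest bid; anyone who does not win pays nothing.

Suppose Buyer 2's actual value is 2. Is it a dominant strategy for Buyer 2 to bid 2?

Yes

Check each profile of the others' bids and compare truth against every alternative bid.
Others bid (2, 2, 6, 6): truth gives 0, best alternative gives -4.
Others bid (2, 6, 2, 6): truth gives 0, best alternative gives -4.
Others bid (2, 6, 6, 2): truth gives 0, best alternative gives -4.
Others bid (2, 6, 6, 6): truth gives 0, best alternative gives -4.
Others bid (2, 2, 2, 2): truth gives 0, best alternative gives 0.
Others bid (2, 2, 2, 6): truth gives 0, best alternative gives 0.
(Remaining 75 profiles checked similarly; truth is weakly best in each.)
In every case the truthful bid is at least as good as any alternative, so it is a dominant strategy.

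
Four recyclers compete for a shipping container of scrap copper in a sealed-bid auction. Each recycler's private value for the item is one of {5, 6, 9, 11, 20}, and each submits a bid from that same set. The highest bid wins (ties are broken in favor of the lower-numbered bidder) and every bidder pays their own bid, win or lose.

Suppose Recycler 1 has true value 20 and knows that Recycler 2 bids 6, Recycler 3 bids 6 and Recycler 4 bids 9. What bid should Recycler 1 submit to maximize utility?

Bid 5: loses but pays 5, utility -5.
Bid 6: loses but pays 6, utility -6.
Bid 9: wins, pays 9, utility 20 - 9 = 11.
Bid 11: wins, pays 11, utility 20 - 11 = 9.
Bid 20: wins, pays 20, utility 20 - 20 = 0.
The best choice is 9 with utility 11.

9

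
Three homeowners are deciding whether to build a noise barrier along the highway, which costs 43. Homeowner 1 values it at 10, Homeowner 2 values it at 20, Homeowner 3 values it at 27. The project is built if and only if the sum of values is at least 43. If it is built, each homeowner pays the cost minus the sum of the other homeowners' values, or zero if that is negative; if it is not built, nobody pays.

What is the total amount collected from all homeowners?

19

Total value 57 ≥ cost 43, so it is built.
Homeowner 1: others sum to 47; max(0, 43 - 47) = 0.
Homeowner 2: others sum to 37; max(0, 43 - 37) = 6.
Homeowner 3: others sum to 30; max(0, 43 - 30) = 13.
Total collected = 0 + 6 + 13 = 19.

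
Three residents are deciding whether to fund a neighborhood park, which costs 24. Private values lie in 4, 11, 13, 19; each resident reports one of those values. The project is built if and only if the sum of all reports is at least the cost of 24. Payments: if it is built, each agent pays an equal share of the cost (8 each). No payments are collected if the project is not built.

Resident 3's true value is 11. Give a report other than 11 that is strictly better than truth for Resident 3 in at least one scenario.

19

Suppose Resident 1 reports 4 and Resident 2 reports 4.
Report 11: project not built, utility 0.
Report 19: project built, pays 8, utility 11 - 8 = 3.
So reporting 19 beats truth here (3 > 0).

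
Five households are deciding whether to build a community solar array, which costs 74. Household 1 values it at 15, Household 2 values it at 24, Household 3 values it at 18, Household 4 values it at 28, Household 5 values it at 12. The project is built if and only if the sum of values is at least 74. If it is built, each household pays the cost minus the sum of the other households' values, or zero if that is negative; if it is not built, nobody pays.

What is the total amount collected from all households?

Total value 97 ≥ cost 74, so it is built.
Household 1: others sum to 82; max(0, 74 - 82) = 0.
Household 2: others sum to 73; max(0, 74 - 73) = 1.
Household 3: others sum to 79; max(0, 74 - 79) = 0.
Household 4: others sum to 69; max(0, 74 - 69) = 5.
Household 5: others sum to 85; max(0, 74 - 85) = 0.
Total collected = 0 + 1 + 0 + 5 + 0 = 6.

6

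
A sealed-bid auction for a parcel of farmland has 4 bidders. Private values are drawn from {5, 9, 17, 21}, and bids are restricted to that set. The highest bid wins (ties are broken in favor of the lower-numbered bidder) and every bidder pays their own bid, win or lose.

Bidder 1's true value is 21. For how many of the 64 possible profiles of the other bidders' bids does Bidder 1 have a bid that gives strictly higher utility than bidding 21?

Others bid (5, 5, 5): truth gives 0; bid 5 gives 16 > 0. Violating.
Others bid (5, 5, 9): truth gives 0; bid 9 gives 12 > 0. Violating.
Others bid (5, 5, 17): truth gives 0; bid 17 gives 4 > 0. Violating.
Others bid (5, 9, 5): truth gives 0; bid 9 gives 12 > 0. Violating.
Others bid (5, 5, 21): truth gives 0; no alternative beats it.
Others bid (5, 9, 21): truth gives 0; no alternative beats it.
(Checking all 64 profiles: 27 have a profitable deviation, 37 do not.)

27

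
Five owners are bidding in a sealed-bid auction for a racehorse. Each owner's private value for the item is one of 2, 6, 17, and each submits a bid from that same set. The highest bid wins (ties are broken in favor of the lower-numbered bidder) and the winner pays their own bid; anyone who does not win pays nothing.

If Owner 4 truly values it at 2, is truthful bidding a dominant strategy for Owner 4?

Yes

Check each profile of the others' bids and compare truth against every alternative bid.
Others bid (2, 2, 2, 2): truth gives 0, best alternative gives -4.
Others bid (2, 2, 2, 6): truth gives 0, best alternative gives -4.
Others bid (2, 2, 2, 17): truth gives 0, best alternative gives 0.
Others bid (2, 2, 6, 2): truth gives 0, best alternative gives 0.
Others bid (2, 2, 6, 6): truth gives 0, best alternative gives 0.
Others bid (2, 2, 6, 17): truth gives 0, best alternative gives 0.
(Remaining 75 profiles checked similarly; truth is weakly best in each.)
In every case the truthful bid is at least as good as any alternative, so it is a dominant strategy.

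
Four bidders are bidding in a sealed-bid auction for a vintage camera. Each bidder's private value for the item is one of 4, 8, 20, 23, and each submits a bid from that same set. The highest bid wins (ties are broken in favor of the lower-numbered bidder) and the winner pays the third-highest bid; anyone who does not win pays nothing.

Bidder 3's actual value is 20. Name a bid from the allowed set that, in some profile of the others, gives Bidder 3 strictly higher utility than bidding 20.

23

Suppose Bidder 1 bids 4, Bidder 2 bids 4 and Bidder 4 bids 23.
Bid 20: loses, pays 0, utility 0.
Bid 23: wins, pays 4, utility 20 - 4 = 16.
So bidding 23 beats truth here (16 > 0).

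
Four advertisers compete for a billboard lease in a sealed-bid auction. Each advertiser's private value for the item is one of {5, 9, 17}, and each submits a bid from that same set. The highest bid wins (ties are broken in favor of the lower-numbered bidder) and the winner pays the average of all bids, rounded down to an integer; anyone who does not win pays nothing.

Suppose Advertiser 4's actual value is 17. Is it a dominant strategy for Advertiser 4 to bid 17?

Consider the case where Advertiser 1 bids 5, Advertiser 2 bids 5 and Advertiser 3 bids 5.
Truthful bid 17: wins, pays 8, utility 17 - 8 = 9.
Bid 9 instead: wins, pays 6, utility 17 - 6 = 11.
Since 11 > 9, bidding 9 is strictly better here, so truthful bidding is not dominant.

No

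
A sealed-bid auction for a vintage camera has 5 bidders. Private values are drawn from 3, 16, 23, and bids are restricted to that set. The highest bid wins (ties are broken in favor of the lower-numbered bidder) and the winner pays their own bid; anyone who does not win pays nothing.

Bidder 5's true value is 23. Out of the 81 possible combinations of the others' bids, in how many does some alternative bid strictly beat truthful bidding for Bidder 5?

1

Others bid (3, 3, 3, 3): truth gives 0; bid 16 gives 7 > 0. Violating.
Others bid (3, 3, 3, 16): truth gives 0; no alternative beats it.
Others bid (3, 3, 3, 23): truth gives 0; no alternative beats it.
(Checking all 81 profiles: 1 has a profitable deviation, 80 do not.)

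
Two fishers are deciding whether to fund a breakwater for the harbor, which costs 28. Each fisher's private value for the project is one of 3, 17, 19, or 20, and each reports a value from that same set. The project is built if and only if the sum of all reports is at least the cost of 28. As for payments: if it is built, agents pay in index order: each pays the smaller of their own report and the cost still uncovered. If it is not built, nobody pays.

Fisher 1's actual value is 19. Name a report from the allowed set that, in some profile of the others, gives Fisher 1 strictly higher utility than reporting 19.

Suppose Fisher 2 reports 17.
Report 19: project built, pays 19, utility 19 - 19 = 0.
Report 17: project built, pays 17, utility 19 - 17 = 2.
So reporting 17 beats truth here (2 > 0).

17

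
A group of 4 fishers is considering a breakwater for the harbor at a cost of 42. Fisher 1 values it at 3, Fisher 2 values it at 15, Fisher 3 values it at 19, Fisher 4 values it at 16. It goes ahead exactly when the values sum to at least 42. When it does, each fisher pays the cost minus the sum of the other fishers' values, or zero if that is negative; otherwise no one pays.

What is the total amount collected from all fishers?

17

Total value 53 ≥ cost 42, so it is built.
Fisher 1: others sum to 50; max(0, 42 - 50) = 0.
Fisher 2: others sum to 38; max(0, 42 - 38) = 4.
Fisher 3: others sum to 34; max(0, 42 - 34) = 8.
Fisher 4: others sum to 37; max(0, 42 - 37) = 5.
Total collected = 0 + 4 + 8 + 5 = 17.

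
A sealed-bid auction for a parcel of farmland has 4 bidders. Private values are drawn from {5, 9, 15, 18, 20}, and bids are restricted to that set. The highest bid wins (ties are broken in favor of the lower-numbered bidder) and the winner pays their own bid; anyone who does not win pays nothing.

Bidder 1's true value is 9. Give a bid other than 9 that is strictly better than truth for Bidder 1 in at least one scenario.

Suppose Bidder 2 bids 5, Bidder 3 bids 5 and Bidder 4 bids 5.
Bid 9: wins, pays 9, utility 9 - 9 = 0.
Bid 5: wins, pays 5, utility 9 - 5 = 4.
So bidding 5 beats truth here (4 > 0).

5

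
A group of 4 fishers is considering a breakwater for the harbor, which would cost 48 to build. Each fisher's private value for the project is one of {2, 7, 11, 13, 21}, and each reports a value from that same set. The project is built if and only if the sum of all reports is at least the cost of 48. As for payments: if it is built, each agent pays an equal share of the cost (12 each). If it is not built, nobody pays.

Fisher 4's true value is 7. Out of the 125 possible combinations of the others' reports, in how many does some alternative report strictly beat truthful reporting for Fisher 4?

18

Others report (2, 21, 21): truth gives -5; report 2 gives 0 > -5. Violating.
Others report (7, 13, 21): truth gives -5; report 2 gives 0 > -5. Violating.
Others report (7, 21, 13): truth gives -5; report 2 gives 0 > -5. Violating.
Others report (11, 11, 21): truth gives -5; report 2 gives 0 > -5. Violating.
Others report (2, 2, 2): truth gives 0; no alternative beats it.
Others report (2, 2, 7): truth gives 0; no alternative beats it.
(Checking all 125 profiles: 18 have a profitable deviation, 107 do not.)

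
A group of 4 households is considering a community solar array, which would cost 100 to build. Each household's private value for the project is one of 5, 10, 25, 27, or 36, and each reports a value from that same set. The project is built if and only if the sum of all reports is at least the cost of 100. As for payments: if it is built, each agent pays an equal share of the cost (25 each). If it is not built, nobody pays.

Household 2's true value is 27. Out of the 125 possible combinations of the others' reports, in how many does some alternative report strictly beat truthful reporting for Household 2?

Others report (5, 25, 36): truth gives 0; report 36 gives 2 > 0. Violating.
Others report (5, 27, 36): truth gives 0; report 36 gives 2 > 0. Violating.
Others report (5, 36, 25): truth gives 0; report 36 gives 2 > 0. Violating.
Others report (5, 36, 27): truth gives 0; report 36 gives 2 > 0. Violating.
Others report (5, 5, 5): truth gives 0; no alternative beats it.
Others report (5, 5, 10): truth gives 0; no alternative beats it.
(Checking all 125 profiles: 21 have a profitable deviation, 104 do not.)

21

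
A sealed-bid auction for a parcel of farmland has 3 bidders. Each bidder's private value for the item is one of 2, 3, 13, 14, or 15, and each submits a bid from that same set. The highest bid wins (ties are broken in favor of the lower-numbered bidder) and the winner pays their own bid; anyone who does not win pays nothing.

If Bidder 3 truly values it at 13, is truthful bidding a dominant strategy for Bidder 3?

No

Consider the case where Bidder 1 bids 2 and Bidder 2 bids 2.
Truthful bid 13: wins, pays 13, utility 13 - 13 = 0.
Bid 3 instead: wins, pays 3, utility 13 - 3 = 10.
Since 10 > 0, bidding 3 is strictly better here, so truthful bidding is not dominant.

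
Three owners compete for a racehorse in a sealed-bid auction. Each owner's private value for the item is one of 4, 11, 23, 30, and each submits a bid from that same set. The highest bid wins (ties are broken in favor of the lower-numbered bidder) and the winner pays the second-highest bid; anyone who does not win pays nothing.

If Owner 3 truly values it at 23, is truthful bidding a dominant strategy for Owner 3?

Yes

Check each profile of the others' bids and compare truth against every alternative bid.
Others bid (4, 4): truth gives 19, best alternative gives 19.
Others bid (4, 11): truth gives 12, best alternative gives 12.
Others bid (11, 4): truth gives 12, best alternative gives 12.
Others bid (11, 11): truth gives 12, best alternative gives 12.
Others bid (4, 23): truth gives 0, best alternative gives 0.
Others bid (4, 30): truth gives 0, best alternative gives 0.
(Remaining 10 profiles checked similarly; truth is weakly best in each.)
In every case the truthful bid is at least as good as any alternative, so it is a dominant strategy.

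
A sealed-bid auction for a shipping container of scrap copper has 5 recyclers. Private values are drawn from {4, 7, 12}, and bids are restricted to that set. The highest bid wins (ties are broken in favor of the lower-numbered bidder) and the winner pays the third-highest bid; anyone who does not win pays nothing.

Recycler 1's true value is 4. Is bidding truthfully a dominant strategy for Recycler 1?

Yes

Check each profile of the others' bids and compare truth against every alternative bid.
Others bid (4, 4, 7, 7): truth gives 0, best alternative gives -3.
Others bid (4, 7, 4, 7): truth gives 0, best alternative gives -3.
Others bid (4, 7, 7, 4): truth gives 0, best alternative gives -3.
Others bid (4, 7, 7, 7): truth gives 0, best alternative gives -3.
Others bid (7, 4, 4, 7): truth gives 0, best alternative gives -3.
Others bid (7, 4, 7, 4): truth gives 0, best alternative gives -3.
(Remaining 75 profiles checked similarly; truth is weakly best in each.)
In every case the truthful bid is at least as good as any alternative, so it is a dominant strategy.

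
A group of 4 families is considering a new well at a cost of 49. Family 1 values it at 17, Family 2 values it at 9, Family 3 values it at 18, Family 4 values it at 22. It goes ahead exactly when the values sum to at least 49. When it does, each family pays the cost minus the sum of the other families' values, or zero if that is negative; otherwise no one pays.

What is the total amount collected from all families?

6

Total value 66 ≥ cost 49, so it is built.
Family 1: others sum to 49; max(0, 49 - 49) = 0.
Family 2: others sum to 57; max(0, 49 - 57) = 0.
Family 3: others sum to 48; max(0, 49 - 48) = 1.
Family 4: others sum to 44; max(0, 49 - 44) = 5.
Total collected = 0 + 0 + 1 + 5 = 6.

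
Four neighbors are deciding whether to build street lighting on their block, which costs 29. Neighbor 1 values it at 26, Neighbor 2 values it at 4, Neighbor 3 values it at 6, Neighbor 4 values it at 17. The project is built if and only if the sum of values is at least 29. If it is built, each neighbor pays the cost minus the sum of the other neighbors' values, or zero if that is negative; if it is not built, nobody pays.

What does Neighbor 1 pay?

Total value 53 ≥ cost 29, so the project is built.
The other neighbors' values sum to 27.
Cost minus that sum is 29 - 27 = 2.

2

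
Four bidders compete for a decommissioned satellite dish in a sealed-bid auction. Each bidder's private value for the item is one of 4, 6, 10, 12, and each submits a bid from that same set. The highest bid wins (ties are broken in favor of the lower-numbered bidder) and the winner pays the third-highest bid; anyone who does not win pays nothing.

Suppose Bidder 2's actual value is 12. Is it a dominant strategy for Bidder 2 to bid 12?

Yes

Check each profile of the others' bids and compare truth against every alternative bid.
Others bid (4, 4, 12): truth gives 8, best alternative gives 0.
Others bid (4, 12, 4): truth gives 8, best alternative gives 0.
Others bid (10, 4, 4): truth gives 8, best alternative gives 0.
Others bid (4, 6, 12): truth gives 6, best alternative gives 0.
Others bid (4, 12, 6): truth gives 6, best alternative gives 0.
Others bid (6, 4, 12): truth gives 6, best alternative gives 0.
(Remaining 58 profiles checked similarly; truth is weakly best in each.)
In every case the truthful bid is at least as good as any alternative, so it is a dominant strategy.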